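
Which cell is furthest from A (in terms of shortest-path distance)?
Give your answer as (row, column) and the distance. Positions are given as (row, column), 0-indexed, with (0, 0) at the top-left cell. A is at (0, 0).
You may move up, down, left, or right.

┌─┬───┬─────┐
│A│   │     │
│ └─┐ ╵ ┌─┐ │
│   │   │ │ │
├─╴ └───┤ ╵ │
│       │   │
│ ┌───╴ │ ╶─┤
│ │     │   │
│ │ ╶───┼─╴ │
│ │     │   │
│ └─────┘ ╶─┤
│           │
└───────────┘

Computing BFS distances from A to all cells:
Furthest cell: (0, 1)
Distance: 25 steps

Path from A to the furthest cell:

┌─┬───┬─────┐
│A│B ↰│↓ ← ↰│
│ └─┐ ╵ ┌─┐ │
│↳ ↓│↑ ↲│ │↑│
├─╴ └───┤ ╵ │
│↓ ↲    │↱ ↑│
│ ┌───╴ │ ╶─┤
│↓│     │↑ ↰│
│ │ ╶───┼─╴ │
│↓│     │↱ ↑│
│ └─────┘ ╶─┤
│↳ → → → ↑  │
└───────────┘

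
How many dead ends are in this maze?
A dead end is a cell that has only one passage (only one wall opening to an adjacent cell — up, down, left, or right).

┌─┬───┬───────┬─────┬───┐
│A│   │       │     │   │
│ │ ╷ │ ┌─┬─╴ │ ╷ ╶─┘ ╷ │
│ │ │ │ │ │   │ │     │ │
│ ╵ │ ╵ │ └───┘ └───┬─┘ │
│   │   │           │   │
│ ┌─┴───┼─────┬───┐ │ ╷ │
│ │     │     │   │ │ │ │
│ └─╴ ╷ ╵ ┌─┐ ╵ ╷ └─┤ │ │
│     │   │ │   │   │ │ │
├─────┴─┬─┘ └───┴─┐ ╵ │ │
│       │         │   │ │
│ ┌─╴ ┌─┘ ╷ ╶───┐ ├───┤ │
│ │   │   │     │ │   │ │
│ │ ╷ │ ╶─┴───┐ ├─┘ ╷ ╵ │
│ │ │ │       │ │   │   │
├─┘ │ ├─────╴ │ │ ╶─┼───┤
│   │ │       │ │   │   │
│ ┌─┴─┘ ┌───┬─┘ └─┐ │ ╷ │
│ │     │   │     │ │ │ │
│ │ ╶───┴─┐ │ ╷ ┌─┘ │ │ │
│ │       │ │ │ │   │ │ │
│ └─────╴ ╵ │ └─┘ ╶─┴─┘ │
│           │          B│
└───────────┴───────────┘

Checking each cell for number of passages:

Dead ends found at positions:
  (0, 0)
  (0, 9)
  (1, 4)
  (1, 5)
  (3, 1)
  (3, 9)
  (4, 5)
  (5, 3)
  (6, 8)
  (7, 0)
  (8, 2)
  (9, 4)
  (9, 8)
  (10, 7)
  (10, 10)
Total dead ends: 15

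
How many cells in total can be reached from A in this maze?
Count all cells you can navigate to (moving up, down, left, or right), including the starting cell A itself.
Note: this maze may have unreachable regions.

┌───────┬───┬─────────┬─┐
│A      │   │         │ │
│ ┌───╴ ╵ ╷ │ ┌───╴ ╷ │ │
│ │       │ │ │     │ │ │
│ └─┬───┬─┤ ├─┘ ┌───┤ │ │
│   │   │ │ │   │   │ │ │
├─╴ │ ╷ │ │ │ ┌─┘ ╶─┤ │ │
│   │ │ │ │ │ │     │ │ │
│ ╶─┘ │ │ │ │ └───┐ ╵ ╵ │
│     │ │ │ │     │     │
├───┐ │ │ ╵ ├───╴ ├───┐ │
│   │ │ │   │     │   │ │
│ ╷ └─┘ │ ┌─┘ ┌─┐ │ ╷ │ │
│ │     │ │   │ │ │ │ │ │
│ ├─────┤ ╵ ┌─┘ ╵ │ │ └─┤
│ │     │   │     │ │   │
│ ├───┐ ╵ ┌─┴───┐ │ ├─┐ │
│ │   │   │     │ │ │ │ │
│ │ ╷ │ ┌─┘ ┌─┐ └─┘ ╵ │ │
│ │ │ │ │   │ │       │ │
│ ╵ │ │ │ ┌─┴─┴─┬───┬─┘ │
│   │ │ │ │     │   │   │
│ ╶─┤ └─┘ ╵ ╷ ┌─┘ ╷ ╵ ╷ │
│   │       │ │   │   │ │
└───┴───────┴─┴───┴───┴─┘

Using BFS/flood-fill to find all reachable cells from A:
Maze size: 12 × 12 = 144 total cells
1 cell(s) are walled off and cannot be reached from A.
Reachable cells: 143

Reachable region (· marks reachable cells):

┌───────┬───┬─────────┬─┐
│A · · ·│· ·│· · · · ·│·│
│ ┌───╴ ╵ ╷ │ ┌───╴ ╷ │ │
│·│· · · ·│·│·│· · ·│·│·│
│ └─┬───┬─┤ ├─┘ ┌───┤ │ │
│· ·│· ·│·│·│· ·│· ·│·│·│
├─╴ │ ╷ │ │ │ ┌─┘ ╶─┤ │ │
│· ·│·│·│·│·│·│· · ·│·│·│
│ ╶─┘ │ │ │ │ └───┐ ╵ ╵ │
│· · ·│·│·│·│· · ·│· · ·│
├───┐ │ │ ╵ ├───╴ ├───┐ │
│· ·│·│·│· ·│· · ·│· ·│·│
│ ╷ └─┘ │ ┌─┘ ┌─┐ │ ╷ │ │
│·│· · ·│·│· ·│·│·│·│·│·│
│ ├─────┤ ╵ ┌─┘ ╵ │ │ └─┤
│·│· · ·│· ·│· · ·│·│· ·│
│ ├───┐ ╵ ┌─┴───┐ │ ├─┐ │
│·│· ·│· ·│· · ·│·│·│·│·│
│ │ ╷ │ ┌─┘ ┌─┐ └─┘ ╵ │ │
│·│·│·│·│· ·│ │· · · ·│·│
│ ╵ │ │ │ ┌─┴─┴─┬───┬─┘ │
│· ·│·│·│·│· · ·│· ·│· ·│
│ ╶─┤ └─┘ ╵ ╷ ┌─┘ ╷ ╵ ╷ │
│· ·│· · · ·│·│· ·│· ·│·│
└───┴───────┴─┴───┴───┴─┘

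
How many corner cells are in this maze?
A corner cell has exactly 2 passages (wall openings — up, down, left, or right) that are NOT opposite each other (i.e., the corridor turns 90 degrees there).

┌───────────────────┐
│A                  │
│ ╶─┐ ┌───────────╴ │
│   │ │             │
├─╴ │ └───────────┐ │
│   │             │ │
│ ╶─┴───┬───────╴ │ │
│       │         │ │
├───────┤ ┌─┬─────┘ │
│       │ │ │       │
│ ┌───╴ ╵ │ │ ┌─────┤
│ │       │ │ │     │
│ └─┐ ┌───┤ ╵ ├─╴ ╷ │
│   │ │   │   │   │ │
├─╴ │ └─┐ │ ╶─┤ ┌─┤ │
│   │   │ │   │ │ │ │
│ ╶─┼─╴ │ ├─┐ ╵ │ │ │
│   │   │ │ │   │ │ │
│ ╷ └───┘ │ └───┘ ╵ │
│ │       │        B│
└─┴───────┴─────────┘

Counting corner cells (2 non-opposite passages):
Total corners: 37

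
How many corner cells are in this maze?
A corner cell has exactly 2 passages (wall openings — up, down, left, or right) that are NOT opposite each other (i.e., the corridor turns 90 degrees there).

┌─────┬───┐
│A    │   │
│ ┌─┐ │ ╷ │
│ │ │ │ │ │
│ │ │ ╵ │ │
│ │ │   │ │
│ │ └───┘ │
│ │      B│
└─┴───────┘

Counting corner cells (2 non-opposite passages):
Total corners: 8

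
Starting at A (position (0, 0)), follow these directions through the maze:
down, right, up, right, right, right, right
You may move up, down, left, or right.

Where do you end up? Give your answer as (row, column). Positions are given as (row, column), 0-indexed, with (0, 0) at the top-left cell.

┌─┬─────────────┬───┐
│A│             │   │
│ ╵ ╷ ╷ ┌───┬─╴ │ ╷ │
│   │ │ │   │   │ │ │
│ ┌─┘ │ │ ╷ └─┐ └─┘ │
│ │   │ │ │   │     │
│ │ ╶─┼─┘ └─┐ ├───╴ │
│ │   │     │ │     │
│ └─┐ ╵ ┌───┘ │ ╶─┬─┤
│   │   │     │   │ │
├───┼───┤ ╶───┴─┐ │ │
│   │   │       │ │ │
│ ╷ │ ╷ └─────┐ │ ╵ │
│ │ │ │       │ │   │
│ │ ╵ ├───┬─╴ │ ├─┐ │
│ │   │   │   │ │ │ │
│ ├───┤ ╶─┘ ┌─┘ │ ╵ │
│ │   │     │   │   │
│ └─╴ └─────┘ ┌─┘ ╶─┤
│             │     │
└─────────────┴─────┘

Following directions step by step:
Start: (0, 0)
  down: (0, 0) → (1, 0)
  right: (1, 0) → (1, 1)
  up: (1, 1) → (0, 1)
  right: (0, 1) → (0, 2)
  right: (0, 2) → (0, 3)
  right: (0, 3) → (0, 4)
  right: (0, 4) → (0, 5)
Final position: (0, 5)

Path taken:

┌─┬─────────────┬───┐
│A│↱ → → → B    │   │
│ ╵ ╷ ╷ ┌───┬─╴ │ ╷ │
│↳ ↑│ │ │   │   │ │ │
│ ┌─┘ │ │ ╷ └─┐ └─┘ │
│ │   │ │ │   │     │
│ │ ╶─┼─┘ └─┐ ├───╴ │
│ │   │     │ │     │
│ └─┐ ╵ ┌───┘ │ ╶─┬─┤
│   │   │     │   │ │
├───┼───┤ ╶───┴─┐ │ │
│   │   │       │ │ │
│ ╷ │ ╷ └─────┐ │ ╵ │
│ │ │ │       │ │   │
│ │ ╵ ├───┬─╴ │ ├─┐ │
│ │   │   │   │ │ │ │
│ ├───┤ ╶─┘ ┌─┘ │ ╵ │
│ │   │     │   │   │
│ └─╴ └─────┘ ┌─┘ ╶─┤
│             │     │
└─────────────┴─────┘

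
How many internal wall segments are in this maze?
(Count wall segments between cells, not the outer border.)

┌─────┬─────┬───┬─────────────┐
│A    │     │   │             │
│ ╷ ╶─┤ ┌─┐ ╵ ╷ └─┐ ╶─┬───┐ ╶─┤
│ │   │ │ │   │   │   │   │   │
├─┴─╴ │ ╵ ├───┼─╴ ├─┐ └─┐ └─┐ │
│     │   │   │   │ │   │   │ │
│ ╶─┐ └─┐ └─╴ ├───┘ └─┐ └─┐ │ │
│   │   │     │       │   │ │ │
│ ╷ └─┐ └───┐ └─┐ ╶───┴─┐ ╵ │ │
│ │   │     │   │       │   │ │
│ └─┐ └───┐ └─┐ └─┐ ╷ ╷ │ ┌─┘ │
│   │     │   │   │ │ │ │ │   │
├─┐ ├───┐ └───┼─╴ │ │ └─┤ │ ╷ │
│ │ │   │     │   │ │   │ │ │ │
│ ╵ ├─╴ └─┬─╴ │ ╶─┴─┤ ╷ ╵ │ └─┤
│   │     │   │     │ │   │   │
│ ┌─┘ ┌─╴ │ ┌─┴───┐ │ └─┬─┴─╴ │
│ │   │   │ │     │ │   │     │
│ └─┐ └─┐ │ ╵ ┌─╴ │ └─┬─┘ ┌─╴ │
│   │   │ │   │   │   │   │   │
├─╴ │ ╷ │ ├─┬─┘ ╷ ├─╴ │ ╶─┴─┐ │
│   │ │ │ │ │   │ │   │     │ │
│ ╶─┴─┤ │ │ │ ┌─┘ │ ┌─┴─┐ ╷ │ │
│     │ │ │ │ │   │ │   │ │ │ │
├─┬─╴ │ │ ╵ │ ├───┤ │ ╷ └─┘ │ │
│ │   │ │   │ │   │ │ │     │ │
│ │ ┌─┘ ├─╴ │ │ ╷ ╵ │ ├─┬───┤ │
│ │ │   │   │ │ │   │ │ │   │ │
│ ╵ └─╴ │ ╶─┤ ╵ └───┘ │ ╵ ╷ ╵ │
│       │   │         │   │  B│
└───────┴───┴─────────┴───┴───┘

Counting internal wall segments:
Total internal walls: 196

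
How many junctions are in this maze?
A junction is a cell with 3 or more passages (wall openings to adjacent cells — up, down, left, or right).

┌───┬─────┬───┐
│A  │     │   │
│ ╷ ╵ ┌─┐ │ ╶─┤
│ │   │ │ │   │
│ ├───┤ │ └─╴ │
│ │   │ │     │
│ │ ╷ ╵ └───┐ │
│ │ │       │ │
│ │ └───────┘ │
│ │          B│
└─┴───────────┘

Checking each cell for number of passages:

Junctions found (3+ passages):
  (2, 6): 3 passages
  (3, 3): 3 passages
Total junctions: 2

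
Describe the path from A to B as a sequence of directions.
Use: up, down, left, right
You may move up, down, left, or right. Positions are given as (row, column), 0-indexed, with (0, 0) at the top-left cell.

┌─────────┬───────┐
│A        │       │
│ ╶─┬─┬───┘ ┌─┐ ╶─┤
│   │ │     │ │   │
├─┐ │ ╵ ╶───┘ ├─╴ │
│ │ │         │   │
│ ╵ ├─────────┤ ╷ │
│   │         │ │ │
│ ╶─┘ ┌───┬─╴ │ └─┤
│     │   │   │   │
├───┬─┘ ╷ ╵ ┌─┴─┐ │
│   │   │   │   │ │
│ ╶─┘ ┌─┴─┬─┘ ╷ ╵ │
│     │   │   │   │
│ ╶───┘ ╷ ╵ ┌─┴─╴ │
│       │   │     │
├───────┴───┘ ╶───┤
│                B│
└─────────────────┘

Finding the path and converting it to directions:
Path through cells: (0,0) → (1,0) → (1,1) → (2,1) → (3,1) → (3,0) → (4,0) → (4,1) → (4,2) → (3,2) → (3,3) → (3,4) → (3,5) → (3,6) → (4,6) → (4,5) → (5,5) → (5,4) → (4,4) → (4,3) → (5,3) → (5,2) → (6,2) → (6,1) → (6,0) → (7,0) → (7,1) → (7,2) → (7,3) → (6,3) → (6,4) → (7,4) → (7,5) → (6,5) → (6,6) → (5,6) → (5,7) → (6,7) → (6,8) → (7,8) → (7,7) → (7,6) → (8,6) → (8,7) → (8,8)
Directions: down, right, down, down, left, down, right, right, up, right, right, right, right, down, left, down, left, up, left, down, left, down, left, left, down, right, right, right, up, right, down, right, up, right, up, right, down, right, down, left, left, down, right, right

Solution:

┌─────────┬───────┐
│A        │       │
│ ╶─┬─┬───┘ ┌─┐ ╶─┤
│↳ ↓│ │     │ │   │
├─┐ │ ╵ ╶───┘ ├─╴ │
│ │↓│         │   │
│ ╵ ├─────────┤ ╷ │
│↓ ↲│↱ → → → ↓│ │ │
│ ╶─┘ ┌───┬─╴ │ └─┤
│↳ → ↑│↓ ↰│↓ ↲│   │
├───┬─┘ ╷ ╵ ┌─┴─┐ │
│   │↓ ↲│↑ ↲│↱ ↓│ │
│ ╶─┘ ┌─┴─┬─┘ ╷ ╵ │
│↓ ← ↲│↱ ↓│↱ ↑│↳ ↓│
│ ╶───┘ ╷ ╵ ┌─┴─╴ │
│↳ → → ↑│↳ ↑│↓ ← ↲│
├───────┴───┘ ╶───┤
│            ↳ → B│
└─────────────────┘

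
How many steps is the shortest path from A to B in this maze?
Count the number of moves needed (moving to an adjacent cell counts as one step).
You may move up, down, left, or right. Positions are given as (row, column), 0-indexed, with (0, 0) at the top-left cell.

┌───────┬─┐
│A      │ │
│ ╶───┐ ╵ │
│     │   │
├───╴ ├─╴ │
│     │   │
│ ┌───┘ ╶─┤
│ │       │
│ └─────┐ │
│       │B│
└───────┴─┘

Using BFS to find shortest path:
Start: (0, 0), End: (4, 4)
Path found:
(0,0) → (0,1) → (0,2) → (0,3) → (1,3) → (1,4) → (2,4) → (2,3) → (3,3) → (3,4) → (4,4)
Number of steps: 10

Solution:

┌───────┬─┐
│A → → ↓│ │
│ ╶───┐ ╵ │
│     │↳ ↓│
├───╴ ├─╴ │
│     │↓ ↲│
│ ┌───┘ ╶─┤
│ │    ↳ ↓│
│ └─────┐ │
│       │B│
└───────┴─┘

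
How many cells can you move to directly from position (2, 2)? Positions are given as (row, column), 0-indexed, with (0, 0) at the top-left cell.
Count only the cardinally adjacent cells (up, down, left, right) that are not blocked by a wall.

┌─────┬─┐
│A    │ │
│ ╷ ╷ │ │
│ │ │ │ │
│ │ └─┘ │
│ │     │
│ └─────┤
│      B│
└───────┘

Checking passable neighbors of (2, 2):
Neighbors: (2, 1), (2, 3)
Count: 2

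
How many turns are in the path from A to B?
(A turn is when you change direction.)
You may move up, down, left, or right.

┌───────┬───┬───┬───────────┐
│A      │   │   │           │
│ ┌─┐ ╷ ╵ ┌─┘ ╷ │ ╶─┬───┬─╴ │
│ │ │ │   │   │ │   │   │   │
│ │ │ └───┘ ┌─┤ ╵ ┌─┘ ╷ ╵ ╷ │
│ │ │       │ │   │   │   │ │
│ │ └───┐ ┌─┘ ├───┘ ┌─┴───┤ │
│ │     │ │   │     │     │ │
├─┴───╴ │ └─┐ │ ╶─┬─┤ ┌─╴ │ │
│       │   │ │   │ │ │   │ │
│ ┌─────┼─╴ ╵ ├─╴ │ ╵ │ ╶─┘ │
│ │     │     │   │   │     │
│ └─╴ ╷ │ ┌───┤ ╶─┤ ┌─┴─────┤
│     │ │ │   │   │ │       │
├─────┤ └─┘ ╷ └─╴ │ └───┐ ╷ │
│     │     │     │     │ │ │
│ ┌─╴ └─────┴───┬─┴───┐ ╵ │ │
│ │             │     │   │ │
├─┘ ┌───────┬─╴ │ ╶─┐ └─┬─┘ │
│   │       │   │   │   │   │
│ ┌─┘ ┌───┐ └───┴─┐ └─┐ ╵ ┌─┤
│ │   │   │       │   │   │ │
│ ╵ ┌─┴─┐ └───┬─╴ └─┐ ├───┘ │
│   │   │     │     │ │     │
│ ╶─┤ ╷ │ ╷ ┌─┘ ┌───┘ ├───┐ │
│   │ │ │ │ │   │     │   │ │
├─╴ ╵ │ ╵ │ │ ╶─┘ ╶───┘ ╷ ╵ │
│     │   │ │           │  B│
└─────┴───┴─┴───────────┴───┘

Directions: right, right, down, down, right, right, right, up, right, up, right, down, down, right, up, up, right, right, right, right, right, down, down, down, down, down, left, left, up, right, up, left, left, down, down, left, down, down, right, right, down, right, up, up, right, down, down, down, left, down, left, up, left, up, left, left, down, right, down, right, down, down, left, left, down, right, right, right, up, right, down, right
Number of turns: 44

Solution:

┌───────┬───┬───┬───────────┐
│A → ↓  │   │↱ ↓│↱ → → → → ↓│
│ ┌─┐ ╷ ╵ ┌─┘ ╷ │ ╶─┬───┬─╴ │
│ │ │↓│   │↱ ↑│↓│↑  │   │  ↓│
│ │ │ └───┘ ┌─┤ ╵ ┌─┘ ╷ ╵ ╷ │
│ │ │↳ → → ↑│ │↳ ↑│   │   │↓│
│ │ └───┐ ┌─┘ ├───┘ ┌─┴───┤ │
│ │     │ │   │     │↓ ← ↰│↓│
├─┴───╴ │ └─┐ │ ╶─┬─┤ ┌─╴ │ │
│       │   │ │   │ │↓│↱ ↑│↓│
│ ┌─────┼─╴ ╵ ├─╴ │ ╵ │ ╶─┘ │
│ │     │     │   │↓ ↲│↑ ← ↲│
│ └─╴ ╷ │ ┌───┤ ╶─┤ ┌─┴─────┤
│     │ │ │   │   │↓│    ↱ ↓│
├─────┤ └─┘ ╷ └─╴ │ └───┐ ╷ │
│     │     │     │↳ → ↓│↑│↓│
│ ┌─╴ └─────┴───┬─┴───┐ ╵ │ │
│ │             │↓ ← ↰│↳ ↑│↓│
├─┘ ┌───────┬─╴ │ ╶─┐ └─┬─┘ │
│   │       │   │↳ ↓│↑ ↰│↓ ↲│
│ ┌─┘ ┌───┐ └───┴─┐ └─┐ ╵ ┌─┤
│ │   │   │       │↳ ↓│↑ ↲│ │
│ ╵ ┌─┴─┐ └───┬─╴ └─┐ ├───┘ │
│   │   │     │     │↓│     │
│ ╶─┤ ╷ │ ╷ ┌─┘ ┌───┘ ├───┐ │
│   │ │ │ │ │   │↓ ← ↲│↱ ↓│ │
├─╴ ╵ │ ╵ │ │ ╶─┘ ╶───┘ ╷ ╵ │
│     │   │ │    ↳ → → ↑│↳ B│
└─────┴───┴─┴───────────┴───┘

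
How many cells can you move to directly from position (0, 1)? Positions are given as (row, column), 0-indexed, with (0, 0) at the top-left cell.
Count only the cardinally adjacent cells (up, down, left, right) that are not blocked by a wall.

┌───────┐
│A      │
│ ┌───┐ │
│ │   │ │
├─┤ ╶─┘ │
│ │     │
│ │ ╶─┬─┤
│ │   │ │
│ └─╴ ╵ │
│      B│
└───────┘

Checking passable neighbors of (0, 1):
Neighbors: (0, 0), (0, 2)
Count: 2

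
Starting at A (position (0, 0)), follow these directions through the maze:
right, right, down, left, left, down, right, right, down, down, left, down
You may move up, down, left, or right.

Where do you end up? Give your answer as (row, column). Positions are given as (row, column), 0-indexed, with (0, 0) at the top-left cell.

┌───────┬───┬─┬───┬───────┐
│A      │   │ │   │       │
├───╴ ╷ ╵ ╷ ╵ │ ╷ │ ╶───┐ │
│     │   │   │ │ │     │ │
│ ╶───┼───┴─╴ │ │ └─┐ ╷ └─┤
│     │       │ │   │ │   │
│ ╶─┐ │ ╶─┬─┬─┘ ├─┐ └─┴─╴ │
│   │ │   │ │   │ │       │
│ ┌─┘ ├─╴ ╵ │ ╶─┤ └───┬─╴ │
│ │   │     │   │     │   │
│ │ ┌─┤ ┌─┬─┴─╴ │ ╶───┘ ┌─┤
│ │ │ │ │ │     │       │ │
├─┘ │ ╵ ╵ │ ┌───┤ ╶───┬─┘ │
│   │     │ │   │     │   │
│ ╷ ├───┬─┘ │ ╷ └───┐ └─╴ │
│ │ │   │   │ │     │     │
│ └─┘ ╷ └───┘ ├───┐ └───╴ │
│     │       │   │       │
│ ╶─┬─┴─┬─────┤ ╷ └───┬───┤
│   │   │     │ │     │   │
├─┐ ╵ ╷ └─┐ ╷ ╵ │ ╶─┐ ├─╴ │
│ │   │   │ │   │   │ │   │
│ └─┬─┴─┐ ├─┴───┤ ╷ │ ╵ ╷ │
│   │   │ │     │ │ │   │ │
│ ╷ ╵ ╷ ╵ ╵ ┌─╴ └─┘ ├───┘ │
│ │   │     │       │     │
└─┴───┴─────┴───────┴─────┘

Following directions step by step:
Start: (0, 0)
  right: (0, 0) → (0, 1)
  right: (0, 1) → (0, 2)
  down: (0, 2) → (1, 2)
  left: (1, 2) → (1, 1)
  left: (1, 1) → (1, 0)
  down: (1, 0) → (2, 0)
  right: (2, 0) → (2, 1)
  right: (2, 1) → (2, 2)
  down: (2, 2) → (3, 2)
  down: (3, 2) → (4, 2)
  left: (4, 2) → (4, 1)
  down: (4, 1) → (5, 1)
Final position: (5, 1)

Path taken:

┌───────┬───┬─┬───┬───────┐
│A → ↓  │   │ │   │       │
├───╴ ╷ ╵ ╷ ╵ │ ╷ │ ╶───┐ │
│↓ ← ↲│   │   │ │ │     │ │
│ ╶───┼───┴─╴ │ │ └─┐ ╷ └─┤
│↳ → ↓│       │ │   │ │   │
│ ╶─┐ │ ╶─┬─┬─┘ ├─┐ └─┴─╴ │
│   │↓│   │ │   │ │       │
│ ┌─┘ ├─╴ ╵ │ ╶─┤ └───┬─╴ │
│ │↓ ↲│     │   │     │   │
│ │ ┌─┤ ┌─┬─┴─╴ │ ╶───┘ ┌─┤
│ │B│ │ │ │     │       │ │
├─┘ │ ╵ ╵ │ ┌───┤ ╶───┬─┘ │
│   │     │ │   │     │   │
│ ╷ ├───┬─┘ │ ╷ └───┐ └─╴ │
│ │ │   │   │ │     │     │
│ └─┘ ╷ └───┘ ├───┐ └───╴ │
│     │       │   │       │
│ ╶─┬─┴─┬─────┤ ╷ └───┬───┤
│   │   │     │ │     │   │
├─┐ ╵ ╷ └─┐ ╷ ╵ │ ╶─┐ ├─╴ │
│ │   │   │ │   │   │ │   │
│ └─┬─┴─┐ ├─┴───┤ ╷ │ ╵ ╷ │
│   │   │ │     │ │ │   │ │
│ ╷ ╵ ╷ ╵ ╵ ┌─╴ └─┘ ├───┘ │
│ │   │     │       │     │
└─┴───┴─────┴───────┴─────┘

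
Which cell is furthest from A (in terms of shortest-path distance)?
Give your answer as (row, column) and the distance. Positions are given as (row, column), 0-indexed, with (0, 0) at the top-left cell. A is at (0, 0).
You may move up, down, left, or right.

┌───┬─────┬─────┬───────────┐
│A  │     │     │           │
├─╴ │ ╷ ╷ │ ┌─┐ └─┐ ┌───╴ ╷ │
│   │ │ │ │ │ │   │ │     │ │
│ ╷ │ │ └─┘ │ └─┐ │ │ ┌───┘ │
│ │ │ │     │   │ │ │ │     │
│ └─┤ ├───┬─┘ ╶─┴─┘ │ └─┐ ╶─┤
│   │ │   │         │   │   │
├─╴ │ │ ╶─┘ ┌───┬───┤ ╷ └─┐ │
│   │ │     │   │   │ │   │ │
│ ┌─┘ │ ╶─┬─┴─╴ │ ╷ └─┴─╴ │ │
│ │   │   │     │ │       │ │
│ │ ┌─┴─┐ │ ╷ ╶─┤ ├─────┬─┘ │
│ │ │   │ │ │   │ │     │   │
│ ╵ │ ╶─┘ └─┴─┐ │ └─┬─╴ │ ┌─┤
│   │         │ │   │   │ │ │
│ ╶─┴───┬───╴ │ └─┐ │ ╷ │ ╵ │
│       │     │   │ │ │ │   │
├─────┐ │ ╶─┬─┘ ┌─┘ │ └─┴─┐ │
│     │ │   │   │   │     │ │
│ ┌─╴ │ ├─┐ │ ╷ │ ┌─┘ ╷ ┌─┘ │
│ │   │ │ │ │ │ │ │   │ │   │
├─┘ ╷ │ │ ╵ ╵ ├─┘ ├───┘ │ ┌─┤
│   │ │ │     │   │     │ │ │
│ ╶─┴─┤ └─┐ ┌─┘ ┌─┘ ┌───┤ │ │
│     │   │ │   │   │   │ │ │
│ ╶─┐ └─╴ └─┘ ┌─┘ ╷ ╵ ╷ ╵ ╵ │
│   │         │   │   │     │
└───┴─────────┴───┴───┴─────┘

Computing BFS distances from A to all cells:
Furthest cell: (4, 6)
Distance: 88 steps

Path from A to the furthest cell:

┌───┬─────┬─────┬───────────┐
│A ↓│     │     │  ↓ ← ← ↰  │
├─╴ │ ╷ ╷ │ ┌─┐ └─┐ ┌───╴ ╷ │
│↓ ↲│ │ │ │ │ │   │↓│↱ → ↑│ │
│ ╷ │ │ └─┘ │ └─┐ │ │ ┌───┘ │
│↓│ │ │     │   │ │↓│↑│     │
│ └─┤ ├───┬─┘ ╶─┴─┘ │ └─┐ ╶─┤
│↳ ↓│ │   │↓ ← ← ← ↲│↑ ↰│   │
├─╴ │ │ ╶─┘ ┌───┬───┤ ╷ └─┐ │
│↓ ↲│ │↓ ← ↲│B ↰│↱ ↓│ │↑ ↰│ │
│ ┌─┘ │ ╶─┬─┴─╴ │ ╷ └─┴─╴ │ │
│↓│   │↳ ↓│  ↱ ↑│↑│↳ → → ↑│ │
│ │ ┌─┴─┐ │ ╷ ╶─┤ ├─────┬─┘ │
│↓│ │   │↓│ │↑ ↰│↑│     │   │
│ ╵ │ ╶─┘ └─┴─┐ │ └─┬─╴ │ ┌─┤
│↓  │    ↳ → ↓│↑│↑ ↰│   │ │ │
│ ╶─┴───┬───╴ │ └─┐ │ ╷ │ ╵ │
│↳ → → ↓│↓ ← ↲│↑  │↑│ │ │   │
├─────┐ │ ╶─┬─┘ ┌─┘ │ └─┴─┐ │
│     │↓│↳ ↓│↱ ↑│↱ ↑│     │ │
│ ┌─╴ │ ├─┐ │ ╷ │ ┌─┘ ╷ ┌─┘ │
│ │   │↓│ │↓│↑│ │↑│   │ │   │
├─┘ ╷ │ │ ╵ ╵ ├─┘ ├───┘ │ ┌─┤
│   │ │↓│  ↳ ↑│↱ ↑│     │ │ │
│ ╶─┴─┤ └─┐ ┌─┘ ┌─┘ ┌───┤ │ │
│     │↳ ↓│ │↱ ↑│   │   │ │ │
│ ╶─┐ └─╴ └─┘ ┌─┘ ╷ ╵ ╷ ╵ ╵ │
│   │    ↳ → ↑│   │   │     │
└───┴─────────┴───┴───┴─────┘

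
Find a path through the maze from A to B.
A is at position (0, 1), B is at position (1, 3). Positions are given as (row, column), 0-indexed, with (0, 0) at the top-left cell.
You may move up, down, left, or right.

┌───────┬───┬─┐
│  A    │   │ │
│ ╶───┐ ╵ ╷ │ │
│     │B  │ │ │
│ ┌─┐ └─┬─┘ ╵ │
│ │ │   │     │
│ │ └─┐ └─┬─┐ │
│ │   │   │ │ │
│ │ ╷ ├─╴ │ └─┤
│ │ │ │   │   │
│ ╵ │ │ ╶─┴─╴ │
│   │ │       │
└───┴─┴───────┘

Finding the shortest path from (0, 1) to (1, 3):
Path length: 3 steps
Directions: right → right → down

Solution:

┌───────┬───┬─┐
│  A → ↓│   │ │
│ ╶───┐ ╵ ╷ │ │
│     │B  │ │ │
│ ┌─┐ └─┬─┘ ╵ │
│ │ │   │     │
│ │ └─┐ └─┬─┐ │
│ │   │   │ │ │
│ │ ╷ ├─╴ │ └─┤
│ │ │ │   │   │
│ ╵ │ │ ╶─┴─╴ │
│   │ │       │
└───┴─┴───────┘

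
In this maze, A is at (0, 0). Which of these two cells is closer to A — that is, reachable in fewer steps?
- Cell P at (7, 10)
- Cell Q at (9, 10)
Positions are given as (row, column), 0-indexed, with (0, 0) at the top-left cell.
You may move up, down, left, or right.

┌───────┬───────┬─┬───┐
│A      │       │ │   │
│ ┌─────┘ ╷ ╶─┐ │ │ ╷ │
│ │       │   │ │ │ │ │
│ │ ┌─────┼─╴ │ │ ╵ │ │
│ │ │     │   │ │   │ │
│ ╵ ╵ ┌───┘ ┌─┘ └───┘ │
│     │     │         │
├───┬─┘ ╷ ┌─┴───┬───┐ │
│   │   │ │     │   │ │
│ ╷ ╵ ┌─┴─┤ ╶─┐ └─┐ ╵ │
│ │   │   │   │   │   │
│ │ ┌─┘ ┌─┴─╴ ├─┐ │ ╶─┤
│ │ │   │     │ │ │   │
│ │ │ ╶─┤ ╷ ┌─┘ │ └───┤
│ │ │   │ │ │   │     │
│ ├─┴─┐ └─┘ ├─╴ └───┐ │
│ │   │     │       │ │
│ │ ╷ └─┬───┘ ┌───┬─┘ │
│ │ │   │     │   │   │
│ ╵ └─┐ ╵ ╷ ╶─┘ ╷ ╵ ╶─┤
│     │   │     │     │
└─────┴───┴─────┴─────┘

Shortest path A → P at (7, 10): 51 steps
Shortest path A → Q at (9, 10): 49 steps

Q is closer (49 steps vs 51 steps).

Path to P:

┌───────┬───────┬─┬───┐
│A      │↱ ↓    │ │   │
│ ┌─────┘ ╷ ╶─┐ │ │ ╷ │
│↓│↱ → → ↑│↳ ↓│ │ │ │ │
│ │ ┌─────┼─╴ │ │ ╵ │ │
│↓│↑│     │↓ ↲│ │   │ │
│ ╵ ╵ ┌───┘ ┌─┘ └───┘ │
│↳ ↑  │↓ ← ↲│         │
├───┬─┘ ╷ ┌─┴───┬───┐ │
│↓ ↰│↓ ↲│ │     │   │ │
│ ╷ ╵ ┌─┴─┤ ╶─┐ └─┐ ╵ │
│↓│↑ ↲│   │   │   │   │
│ │ ┌─┘ ┌─┴─╴ ├─┐ │ ╶─┤
│↓│ │   │     │ │ │   │
│ │ │ ╶─┤ ╷ ┌─┘ │ └───┤
│↓│ │   │ │ │   │    P│
│ ├─┴─┐ └─┘ ├─╴ └───┐ │
│↓│↱ ↓│     │       │↑│
│ │ ╷ └─┬───┘ ┌───┬─┘ │
│↓│↑│↳ ↓│↱ ↓  │↱ ↓│↱ ↑│
│ ╵ └─┐ ╵ ╷ ╶─┘ ╷ ╵ ╶─┤
│↳ ↑  │↳ ↑│↳ → ↑│↳ ↑  │
└─────┴───┴─────┴─────┘

Path to Q:

┌───────┬───────┬─┬───┐
│A      │↱ ↓    │ │   │
│ ┌─────┘ ╷ ╶─┐ │ │ ╷ │
│↓│↱ → → ↑│↳ ↓│ │ │ │ │
│ │ ┌─────┼─╴ │ │ ╵ │ │
│↓│↑│     │↓ ↲│ │   │ │
│ ╵ ╵ ┌───┘ ┌─┘ └───┘ │
│↳ ↑  │↓ ← ↲│         │
├───┬─┘ ╷ ┌─┴───┬───┐ │
│↓ ↰│↓ ↲│ │     │   │ │
│ ╷ ╵ ┌─┴─┤ ╶─┐ └─┐ ╵ │
│↓│↑ ↲│   │   │   │   │
│ │ ┌─┘ ┌─┴─╴ ├─┐ │ ╶─┤
│↓│ │   │     │ │ │   │
│ │ │ ╶─┤ ╷ ┌─┘ │ └───┤
│↓│ │   │ │ │   │     │
│ ├─┴─┐ └─┘ ├─╴ └───┐ │
│↓│↱ ↓│     │       │ │
│ │ ╷ └─┬───┘ ┌───┬─┘ │
│↓│↑│↳ ↓│↱ ↓  │↱ ↓│↱ Q│
│ ╵ └─┐ ╵ ╷ ╶─┘ ╷ ╵ ╶─┤
│↳ ↑  │↳ ↑│↳ → ↑│↳ ↑  │
└─────┴───┴─────┴─────┘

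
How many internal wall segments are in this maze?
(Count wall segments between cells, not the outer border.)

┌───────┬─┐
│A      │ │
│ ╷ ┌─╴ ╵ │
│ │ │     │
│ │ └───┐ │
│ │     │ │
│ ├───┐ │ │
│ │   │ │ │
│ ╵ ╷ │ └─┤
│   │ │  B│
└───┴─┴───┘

Counting internal wall segments:
Total internal walls: 16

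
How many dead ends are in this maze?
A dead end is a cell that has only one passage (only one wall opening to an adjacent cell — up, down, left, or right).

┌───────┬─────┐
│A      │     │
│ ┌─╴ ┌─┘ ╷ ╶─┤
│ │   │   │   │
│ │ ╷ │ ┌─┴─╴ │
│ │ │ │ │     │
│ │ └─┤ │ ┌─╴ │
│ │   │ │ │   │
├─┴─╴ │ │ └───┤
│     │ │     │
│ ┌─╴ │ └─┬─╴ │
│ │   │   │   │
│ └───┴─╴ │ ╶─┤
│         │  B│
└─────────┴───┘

Checking each cell for number of passages:

Dead ends found at positions:
  (0, 3)
  (0, 6)
  (2, 2)
  (3, 0)
  (3, 5)
  (5, 1)
  (6, 6)
Total dead ends: 7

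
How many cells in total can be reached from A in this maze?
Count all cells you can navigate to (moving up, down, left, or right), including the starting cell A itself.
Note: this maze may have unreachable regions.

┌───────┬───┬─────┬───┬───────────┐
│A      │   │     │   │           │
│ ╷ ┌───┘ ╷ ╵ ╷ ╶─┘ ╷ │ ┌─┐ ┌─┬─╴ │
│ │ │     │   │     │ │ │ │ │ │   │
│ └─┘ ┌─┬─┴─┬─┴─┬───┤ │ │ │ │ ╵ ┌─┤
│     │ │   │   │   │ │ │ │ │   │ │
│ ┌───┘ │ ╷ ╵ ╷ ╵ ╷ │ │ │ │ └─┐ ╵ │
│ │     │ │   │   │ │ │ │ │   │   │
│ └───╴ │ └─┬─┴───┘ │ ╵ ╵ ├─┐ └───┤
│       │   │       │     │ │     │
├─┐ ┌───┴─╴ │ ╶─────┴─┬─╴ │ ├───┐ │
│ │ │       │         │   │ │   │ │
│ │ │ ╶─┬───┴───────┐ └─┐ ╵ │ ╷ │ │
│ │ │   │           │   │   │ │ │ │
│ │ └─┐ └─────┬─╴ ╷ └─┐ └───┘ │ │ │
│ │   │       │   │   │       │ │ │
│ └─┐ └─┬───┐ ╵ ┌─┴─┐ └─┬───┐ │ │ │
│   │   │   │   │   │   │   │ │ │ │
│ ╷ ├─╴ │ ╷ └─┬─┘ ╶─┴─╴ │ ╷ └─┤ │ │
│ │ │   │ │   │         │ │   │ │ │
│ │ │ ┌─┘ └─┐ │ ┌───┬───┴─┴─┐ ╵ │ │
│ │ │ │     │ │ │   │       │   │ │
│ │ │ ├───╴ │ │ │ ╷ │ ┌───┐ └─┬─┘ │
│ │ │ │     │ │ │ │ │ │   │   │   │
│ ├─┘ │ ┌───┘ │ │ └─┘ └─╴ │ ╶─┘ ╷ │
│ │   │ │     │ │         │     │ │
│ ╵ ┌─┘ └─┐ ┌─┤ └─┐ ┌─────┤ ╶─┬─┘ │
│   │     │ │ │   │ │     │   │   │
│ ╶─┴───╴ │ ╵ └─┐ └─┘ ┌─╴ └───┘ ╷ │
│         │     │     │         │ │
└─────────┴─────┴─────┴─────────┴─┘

Using BFS/flood-fill to find all reachable cells from A:
Maze size: 15 × 17 = 255 total cells
All cells are reachable — the maze is fully connected.
Reachable cells: 255

Reachable region (· marks reachable cells):

┌───────┬───┬─────┬───┬───────────┐
│A · · ·│· ·│· · ·│· ·│· · · · · ·│
│ ╷ ┌───┘ ╷ ╵ ╷ ╶─┘ ╷ │ ┌─┐ ┌─┬─╴ │
│·│·│· · ·│· ·│· · ·│·│·│·│·│·│· ·│
│ └─┘ ┌─┬─┴─┬─┴─┬───┤ │ │ │ │ ╵ ┌─┤
│· · ·│·│· ·│· ·│· ·│·│·│·│·│· ·│·│
│ ┌───┘ │ ╷ ╵ ╷ ╵ ╷ │ │ │ │ └─┐ ╵ │
│·│· · ·│·│· ·│· ·│·│·│·│·│· ·│· ·│
│ └───╴ │ └─┬─┴───┘ │ ╵ ╵ ├─┐ └───┤
│· · · ·│· ·│· · · ·│· · ·│·│· · ·│
├─┐ ┌───┴─╴ │ ╶─────┴─┬─╴ │ ├───┐ │
│·│·│· · · ·│· · · · ·│· ·│·│· ·│·│
│ │ │ ╶─┬───┴───────┐ └─┐ ╵ │ ╷ │ │
│·│·│· ·│· · · · · ·│· ·│· ·│·│·│·│
│ │ └─┐ └─────┬─╴ ╷ └─┐ └───┘ │ │ │
│·│· ·│· · · ·│· ·│· ·│· · · ·│·│·│
│ └─┐ └─┬───┐ ╵ ┌─┴─┐ └─┬───┐ │ │ │
│· ·│· ·│· ·│· ·│· ·│· ·│· ·│·│·│·│
│ ╷ ├─╴ │ ╷ └─┬─┘ ╶─┴─╴ │ ╷ └─┤ │ │
│·│·│· ·│·│· ·│· · · · ·│·│· ·│·│·│
│ │ │ ┌─┘ └─┐ │ ┌───┬───┴─┴─┐ ╵ │ │
│·│·│·│· · ·│·│·│· ·│· · · ·│· ·│·│
│ │ │ ├───╴ │ │ │ ╷ │ ┌───┐ └─┬─┘ │
│·│·│·│· · ·│·│·│·│·│·│· ·│· ·│· ·│
│ ├─┘ │ ┌───┘ │ │ └─┘ └─╴ │ ╶─┘ ╷ │
│·│· ·│·│· · ·│·│· · · · ·│· · ·│·│
│ ╵ ┌─┘ └─┐ ┌─┤ └─┐ ┌─────┤ ╶─┬─┘ │
│· ·│· · ·│·│·│· ·│·│· · ·│· ·│· ·│
│ ╶─┴───╴ │ ╵ └─┐ └─┘ ┌─╴ └───┘ ╷ │
│· · · · ·│· · ·│· · ·│· · · · ·│·│
└─────────┴─────┴─────┴─────────┴─┘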